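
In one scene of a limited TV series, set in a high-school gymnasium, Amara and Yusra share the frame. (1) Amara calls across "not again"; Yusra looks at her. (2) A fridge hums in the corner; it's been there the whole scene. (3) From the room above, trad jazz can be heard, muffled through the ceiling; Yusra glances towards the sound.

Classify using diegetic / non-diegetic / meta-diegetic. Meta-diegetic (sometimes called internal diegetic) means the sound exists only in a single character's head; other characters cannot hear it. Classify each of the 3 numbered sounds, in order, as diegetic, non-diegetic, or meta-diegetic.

diegetic, diegetic, diegetic

(1) on-screen dialogue — Amara speaks and Yusra is there to hear → diegetic.
(2) is diegetic: a fridge is part of the location's real environment.
Sound (3): it's coming from the room above — a location within the story world — and Yusra reacts, so diegetic.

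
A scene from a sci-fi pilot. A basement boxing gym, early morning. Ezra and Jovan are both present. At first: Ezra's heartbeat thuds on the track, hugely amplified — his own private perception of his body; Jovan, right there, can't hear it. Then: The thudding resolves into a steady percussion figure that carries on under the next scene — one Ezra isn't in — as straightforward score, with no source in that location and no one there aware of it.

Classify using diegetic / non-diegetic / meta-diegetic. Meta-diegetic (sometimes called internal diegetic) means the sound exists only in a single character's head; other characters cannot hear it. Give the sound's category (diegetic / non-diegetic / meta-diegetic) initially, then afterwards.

Initially: it's Ezra's subjective body sound, inaudible to Jovan → meta-diegetic.
Afterwards: detached from Ezra and playing as sourceless score over a scene he isn't in — for the audience only → non-diegetic.

meta-diegetic, non-diegetic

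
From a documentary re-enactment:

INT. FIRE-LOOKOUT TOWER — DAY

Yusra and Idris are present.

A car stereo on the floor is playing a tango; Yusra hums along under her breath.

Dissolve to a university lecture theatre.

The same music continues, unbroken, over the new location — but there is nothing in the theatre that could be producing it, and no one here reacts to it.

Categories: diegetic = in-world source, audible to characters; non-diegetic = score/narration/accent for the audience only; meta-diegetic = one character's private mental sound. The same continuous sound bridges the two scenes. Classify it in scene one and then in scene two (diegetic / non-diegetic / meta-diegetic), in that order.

diegetic, non-diegetic

Scene one: a car stereo is an on-screen source and Yusra reacts to it → diegetic.
Scene two: there is no source in the theatre and no one hears it — it's now underscore → non-diegetic.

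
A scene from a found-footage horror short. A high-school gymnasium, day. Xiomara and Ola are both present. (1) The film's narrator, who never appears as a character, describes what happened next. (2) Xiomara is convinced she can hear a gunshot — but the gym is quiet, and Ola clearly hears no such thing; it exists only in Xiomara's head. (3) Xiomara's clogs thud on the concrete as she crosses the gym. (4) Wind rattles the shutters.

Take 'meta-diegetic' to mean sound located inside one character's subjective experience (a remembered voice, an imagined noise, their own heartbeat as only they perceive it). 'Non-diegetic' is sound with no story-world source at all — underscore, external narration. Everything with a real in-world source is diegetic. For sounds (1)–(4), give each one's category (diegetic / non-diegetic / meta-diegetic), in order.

(1) external voice-over — not a character, not heard by anyone in the scene → non-diegetic.
(2) subjective to Xiomara: the gym is silent and Ola hears nothing → meta-diegetic.
(3) is diegetic: Xiomara's footsteps are produced in the story world.
(4) it's the actual ambient sound of the location → diegetic.

non-diegetic, meta-diegetic, diegetic, diegetic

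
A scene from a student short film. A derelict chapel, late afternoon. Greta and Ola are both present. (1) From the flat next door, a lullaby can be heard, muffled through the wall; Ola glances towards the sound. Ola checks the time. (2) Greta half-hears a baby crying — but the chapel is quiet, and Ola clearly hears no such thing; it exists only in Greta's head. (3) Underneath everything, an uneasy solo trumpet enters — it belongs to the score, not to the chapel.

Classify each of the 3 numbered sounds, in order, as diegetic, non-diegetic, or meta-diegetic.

diegetic, meta-diegetic, non-diegetic

Sound (1): the music has an off-screen but real-world source and a character hears it, so diegetic.
(2) is meta-diegetic: Greta alone 'hears' it — an imagined sound, not present in the space.
(3) is non-diegetic: score with no on-screen or off-screen source; it exists for the audience alone.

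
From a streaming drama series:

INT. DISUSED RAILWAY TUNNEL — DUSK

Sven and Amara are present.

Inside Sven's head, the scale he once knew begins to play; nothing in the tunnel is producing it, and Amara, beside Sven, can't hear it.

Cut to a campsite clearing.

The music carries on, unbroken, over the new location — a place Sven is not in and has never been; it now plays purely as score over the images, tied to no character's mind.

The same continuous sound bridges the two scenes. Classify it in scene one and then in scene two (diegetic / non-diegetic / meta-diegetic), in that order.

meta-diegetic, non-diegetic

Scene one: the music exists only inside Sven's mind; Amara can't hear it → meta-diegetic.
Scene two: it's detached from Sven entirely and plays over unrelated images with no in-world source — conventional underscore → non-diegetic.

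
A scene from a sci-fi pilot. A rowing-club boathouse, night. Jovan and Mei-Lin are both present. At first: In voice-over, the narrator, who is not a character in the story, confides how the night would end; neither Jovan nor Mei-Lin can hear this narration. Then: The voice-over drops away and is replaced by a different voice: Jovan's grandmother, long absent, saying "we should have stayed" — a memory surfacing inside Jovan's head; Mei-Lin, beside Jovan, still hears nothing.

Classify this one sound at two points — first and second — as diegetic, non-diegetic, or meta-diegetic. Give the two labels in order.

non-diegetic, meta-diegetic

First: the external narrator addresses only the audience — outside the story world → non-diegetic.
Second: the replacement voice is a memory inside Jovan's mind specifically → meta-diegetic.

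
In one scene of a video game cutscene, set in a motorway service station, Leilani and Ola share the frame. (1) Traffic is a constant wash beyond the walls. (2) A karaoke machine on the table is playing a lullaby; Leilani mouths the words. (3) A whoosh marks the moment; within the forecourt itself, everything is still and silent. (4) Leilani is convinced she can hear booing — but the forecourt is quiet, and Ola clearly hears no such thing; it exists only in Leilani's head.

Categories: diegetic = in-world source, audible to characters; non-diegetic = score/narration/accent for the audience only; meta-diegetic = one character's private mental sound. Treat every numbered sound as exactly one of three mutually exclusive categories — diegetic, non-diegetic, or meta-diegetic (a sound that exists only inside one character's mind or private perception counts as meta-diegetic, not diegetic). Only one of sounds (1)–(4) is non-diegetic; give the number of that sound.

3

Sound (1): traffic is part of the location's real environment, so diegetic.
(2) is diegetic: source music from a karaoke machine, which exists in the story world.
(3) is non-diegetic: an editorial stinger — it belongs to the cut, not the story world.
(4) is meta-diegetic: subjective to Leilani: the forecourt is silent and Ola hears nothing.
Only (3) is non-diegetic.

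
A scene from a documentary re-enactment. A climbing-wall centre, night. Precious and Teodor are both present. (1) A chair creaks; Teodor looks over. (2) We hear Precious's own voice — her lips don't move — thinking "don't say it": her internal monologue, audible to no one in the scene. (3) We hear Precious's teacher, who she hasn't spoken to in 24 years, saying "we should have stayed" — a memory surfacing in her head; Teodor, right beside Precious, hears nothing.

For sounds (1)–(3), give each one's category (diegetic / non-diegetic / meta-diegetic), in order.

Sound (1): the sound comes from a chair physically present in the location, so diegetic.
(2) is meta-diegetic: it's Precious's unspoken thought, heard only by the audience via her subjectivity.
Sound (3): a remembered line, private to Precious — not present in the room, not audible to Teodor, so meta-diegetic.

diegetic, meta-diegetic, meta-diegetic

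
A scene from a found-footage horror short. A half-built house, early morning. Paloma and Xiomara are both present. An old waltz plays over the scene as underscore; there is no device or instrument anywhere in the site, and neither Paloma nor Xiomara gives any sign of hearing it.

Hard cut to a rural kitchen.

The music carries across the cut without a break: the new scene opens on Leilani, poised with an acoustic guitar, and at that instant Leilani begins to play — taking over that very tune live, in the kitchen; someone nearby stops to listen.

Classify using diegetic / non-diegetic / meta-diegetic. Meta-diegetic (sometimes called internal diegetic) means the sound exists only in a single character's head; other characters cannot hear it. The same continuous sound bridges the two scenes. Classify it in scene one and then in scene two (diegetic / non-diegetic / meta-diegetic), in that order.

Scene one: there's no in-world source anywhere and no character hears it — underscore for the audience only → non-diegetic.
Scene two: from the moment Leilani starts playing, the tune is being performed on an acoustic guitar inside the story world and another character hears it → diegetic.

non-diegetic, diegetic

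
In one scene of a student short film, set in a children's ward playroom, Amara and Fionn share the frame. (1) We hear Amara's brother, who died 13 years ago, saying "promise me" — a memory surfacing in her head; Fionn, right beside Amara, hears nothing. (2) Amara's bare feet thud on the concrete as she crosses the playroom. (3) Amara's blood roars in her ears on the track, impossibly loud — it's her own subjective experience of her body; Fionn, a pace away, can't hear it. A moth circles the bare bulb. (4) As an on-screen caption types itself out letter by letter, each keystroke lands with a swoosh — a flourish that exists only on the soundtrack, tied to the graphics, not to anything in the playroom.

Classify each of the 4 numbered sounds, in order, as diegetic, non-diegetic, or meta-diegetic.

meta-diegetic, diegetic, meta-diegetic, non-diegetic

(1) is meta-diegetic: it's Amara's recollection rendered as sound; the other character can't hear it.
(2) is diegetic: a character's body making contact with the set — an in-world sound.
Sound (3): point-of-audition from inside Amara's body; not a sound in the room, so meta-diegetic.
(4) is non-diegetic: the caption isn't part of the story world, so neither is the sound tied to it.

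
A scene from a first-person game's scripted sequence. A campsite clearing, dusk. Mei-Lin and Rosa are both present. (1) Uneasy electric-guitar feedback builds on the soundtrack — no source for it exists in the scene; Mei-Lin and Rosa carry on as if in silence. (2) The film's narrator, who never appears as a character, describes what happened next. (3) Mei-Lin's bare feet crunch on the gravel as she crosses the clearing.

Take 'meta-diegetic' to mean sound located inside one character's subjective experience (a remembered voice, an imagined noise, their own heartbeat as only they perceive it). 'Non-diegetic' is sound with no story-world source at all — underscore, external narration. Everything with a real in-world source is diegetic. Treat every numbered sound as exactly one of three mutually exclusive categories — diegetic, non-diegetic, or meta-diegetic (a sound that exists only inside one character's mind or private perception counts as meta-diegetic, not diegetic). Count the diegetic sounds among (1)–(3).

1

(1) is non-diegetic: nothing in the clearing produces it and the characters don't hear it — pure soundtrack.
(2) is non-diegetic: the narrator exists outside the story world, addressing only the audience.
(3) it's the physical sound of Mei-Lin moving in the space → diegetic.
Diegetic: (3) — that's 1.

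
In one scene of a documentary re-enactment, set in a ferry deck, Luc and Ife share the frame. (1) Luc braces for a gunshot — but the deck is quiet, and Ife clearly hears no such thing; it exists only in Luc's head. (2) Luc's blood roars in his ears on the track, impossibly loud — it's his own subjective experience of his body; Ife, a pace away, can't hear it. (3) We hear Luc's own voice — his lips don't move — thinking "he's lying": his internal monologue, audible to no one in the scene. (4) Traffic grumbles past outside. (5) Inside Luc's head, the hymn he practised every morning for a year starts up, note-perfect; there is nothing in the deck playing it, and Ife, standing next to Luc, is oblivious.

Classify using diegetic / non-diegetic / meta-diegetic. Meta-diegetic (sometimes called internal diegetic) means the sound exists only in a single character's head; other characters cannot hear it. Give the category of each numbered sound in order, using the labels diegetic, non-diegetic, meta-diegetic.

(1) is meta-diegetic: subjective to Luc: the deck is silent and Ife hears nothing.
(2) point-of-audition from inside Luc's body; not a sound in the room → meta-diegetic.
Sound (3): Luc's thought-voice: a private mental sound no other character can hear, so meta-diegetic.
(4) is diegetic: it's the actual ambient sound of the location.
(5) is meta-diegetic: remembered music, private to Luc — Ife is oblivious because it isn't in the room.

meta-diegetic, meta-diegetic, meta-diegetic, diegetic, meta-diegetic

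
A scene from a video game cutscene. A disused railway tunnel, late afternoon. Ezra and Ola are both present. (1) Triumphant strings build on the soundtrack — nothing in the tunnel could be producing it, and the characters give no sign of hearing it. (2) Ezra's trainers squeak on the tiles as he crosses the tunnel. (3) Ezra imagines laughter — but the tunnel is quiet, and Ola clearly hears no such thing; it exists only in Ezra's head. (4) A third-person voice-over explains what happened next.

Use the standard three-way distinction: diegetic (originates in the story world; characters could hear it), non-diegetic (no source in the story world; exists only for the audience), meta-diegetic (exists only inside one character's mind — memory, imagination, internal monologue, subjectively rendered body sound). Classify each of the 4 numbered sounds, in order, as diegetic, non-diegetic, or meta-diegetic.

(1) is non-diegetic: score with no on-screen or off-screen source; it exists for the audience alone.
(2) Ezra's footsteps are produced in the story world → diegetic.
(3) subjective to Ezra: the tunnel is silent and Ola hears nothing → meta-diegetic.
(4) external voice-over — not a character, not heard by anyone in the scene → non-diegetic.

non-diegetic, diegetic, meta-diegetic, non-diegetic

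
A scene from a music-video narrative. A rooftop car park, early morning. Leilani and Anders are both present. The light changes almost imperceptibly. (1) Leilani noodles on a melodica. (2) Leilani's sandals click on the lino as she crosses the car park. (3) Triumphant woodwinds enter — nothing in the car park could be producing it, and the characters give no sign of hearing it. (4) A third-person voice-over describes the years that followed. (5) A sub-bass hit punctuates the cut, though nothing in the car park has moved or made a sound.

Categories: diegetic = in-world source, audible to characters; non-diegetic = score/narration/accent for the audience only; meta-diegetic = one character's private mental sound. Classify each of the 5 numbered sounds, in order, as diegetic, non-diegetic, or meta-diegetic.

(1) a character is playing a melodica on screen → diegetic.
(2) it's the physical sound of Leilani moving in the space → diegetic.
Sound (3): it has no source in the story world and no character can hear it — it's underscore, so non-diegetic.
(4) is non-diegetic: the narrator exists outside the story world, addressing only the audience.
(5) an editorial stinger — it belongs to the cut, not the story world → non-diegetic.

diegetic, diegetic, non-diegetic, non-diegetic, non-diegetic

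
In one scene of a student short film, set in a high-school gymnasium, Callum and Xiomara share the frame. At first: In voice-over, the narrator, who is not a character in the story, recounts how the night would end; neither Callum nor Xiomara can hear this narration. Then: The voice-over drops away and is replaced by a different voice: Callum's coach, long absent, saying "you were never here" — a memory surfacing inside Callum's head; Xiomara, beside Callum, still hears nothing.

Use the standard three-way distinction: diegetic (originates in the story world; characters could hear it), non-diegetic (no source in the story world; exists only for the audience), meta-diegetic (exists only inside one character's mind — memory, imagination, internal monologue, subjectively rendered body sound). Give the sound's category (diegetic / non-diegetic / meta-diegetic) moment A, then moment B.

Moment A: the external narrator addresses only the audience — outside the story world → non-diegetic.
Moment B: the replacement voice is a memory inside Callum's mind specifically → meta-diegetic.

non-diegetic, meta-diegetic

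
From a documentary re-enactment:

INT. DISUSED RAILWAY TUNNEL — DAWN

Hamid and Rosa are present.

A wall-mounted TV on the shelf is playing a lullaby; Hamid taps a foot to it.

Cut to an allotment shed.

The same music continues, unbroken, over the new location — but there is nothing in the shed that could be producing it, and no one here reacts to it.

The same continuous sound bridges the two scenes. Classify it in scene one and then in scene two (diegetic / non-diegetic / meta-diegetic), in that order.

diegetic, non-diegetic

Scene one: a wall-mounted TV is an on-screen source and Hamid reacts to it → diegetic.
Scene two: there is no source in the shed and no one hears it — it's now underscore → non-diegetic.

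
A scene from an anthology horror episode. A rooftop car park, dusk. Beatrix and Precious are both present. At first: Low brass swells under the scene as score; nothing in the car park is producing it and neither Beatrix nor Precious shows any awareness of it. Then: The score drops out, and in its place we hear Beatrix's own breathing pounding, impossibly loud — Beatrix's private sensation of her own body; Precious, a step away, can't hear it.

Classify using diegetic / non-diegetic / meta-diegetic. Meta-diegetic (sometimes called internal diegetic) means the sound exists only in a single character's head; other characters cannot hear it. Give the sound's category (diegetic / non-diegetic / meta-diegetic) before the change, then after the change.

non-diegetic, meta-diegetic

Before the change: underscore with no in-world source, inaudible to the characters → non-diegetic.
After the change: the body sound is Beatrix's subjective perception alone — Precious can't hear it → meta-diegetic.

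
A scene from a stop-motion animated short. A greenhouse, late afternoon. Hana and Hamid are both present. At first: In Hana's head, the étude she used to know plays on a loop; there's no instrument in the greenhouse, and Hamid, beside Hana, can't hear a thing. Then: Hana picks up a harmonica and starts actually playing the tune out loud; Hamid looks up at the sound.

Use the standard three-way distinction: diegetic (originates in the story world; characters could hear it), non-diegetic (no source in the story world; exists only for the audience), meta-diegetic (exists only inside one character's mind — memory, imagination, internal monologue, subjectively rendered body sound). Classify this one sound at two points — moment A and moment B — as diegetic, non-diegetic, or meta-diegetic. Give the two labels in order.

Moment A: the tune exists only as Hana's private memory; Hamid can't hear it → meta-diegetic.
Moment B: Hana is now producing it live on a harmonica, in the room, and Hamid hears it → diegetic.

meta-diegetic, diegetic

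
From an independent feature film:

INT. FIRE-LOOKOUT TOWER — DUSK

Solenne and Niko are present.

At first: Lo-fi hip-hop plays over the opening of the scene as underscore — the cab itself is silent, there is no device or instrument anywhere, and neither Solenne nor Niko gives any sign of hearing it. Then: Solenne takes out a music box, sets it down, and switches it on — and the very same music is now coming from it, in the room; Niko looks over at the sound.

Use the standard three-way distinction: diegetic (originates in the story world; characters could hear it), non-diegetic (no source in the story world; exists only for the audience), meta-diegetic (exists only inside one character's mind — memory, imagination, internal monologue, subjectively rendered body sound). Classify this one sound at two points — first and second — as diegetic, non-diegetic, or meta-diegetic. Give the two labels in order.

non-diegetic, diegetic

First: no in-world source exists and no character can hear it — underscore → non-diegetic.
Second: a music box is now a real source in the story world and the characters hear it → diegetic.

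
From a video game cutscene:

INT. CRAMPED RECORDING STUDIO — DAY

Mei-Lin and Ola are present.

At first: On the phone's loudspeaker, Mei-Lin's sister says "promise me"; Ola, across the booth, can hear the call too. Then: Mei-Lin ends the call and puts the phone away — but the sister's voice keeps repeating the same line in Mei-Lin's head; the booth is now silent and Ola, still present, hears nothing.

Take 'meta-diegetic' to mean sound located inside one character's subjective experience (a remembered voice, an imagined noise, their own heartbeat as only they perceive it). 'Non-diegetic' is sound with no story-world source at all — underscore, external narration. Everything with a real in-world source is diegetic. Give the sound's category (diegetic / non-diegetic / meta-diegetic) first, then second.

diegetic, meta-diegetic

First: the loudspeaker is an in-world source; both Mei-Lin and Ola hear the call → diegetic.
Second: with the phone off, the voice continues only as Mei-Lin's private mental replay — Ola can't hear it → meta-diegetic.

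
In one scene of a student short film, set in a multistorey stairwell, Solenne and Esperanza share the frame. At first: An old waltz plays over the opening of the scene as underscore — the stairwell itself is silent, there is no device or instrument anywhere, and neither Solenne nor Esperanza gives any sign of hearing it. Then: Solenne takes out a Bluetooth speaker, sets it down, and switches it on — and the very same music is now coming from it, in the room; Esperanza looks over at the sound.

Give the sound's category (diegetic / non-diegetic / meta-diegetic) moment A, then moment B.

non-diegetic, diegetic

Moment A: no in-world source exists and no character can hear it — underscore → non-diegetic.
Moment B: a Bluetooth speaker is now a real source in the story world and the characters hear it → diegetic.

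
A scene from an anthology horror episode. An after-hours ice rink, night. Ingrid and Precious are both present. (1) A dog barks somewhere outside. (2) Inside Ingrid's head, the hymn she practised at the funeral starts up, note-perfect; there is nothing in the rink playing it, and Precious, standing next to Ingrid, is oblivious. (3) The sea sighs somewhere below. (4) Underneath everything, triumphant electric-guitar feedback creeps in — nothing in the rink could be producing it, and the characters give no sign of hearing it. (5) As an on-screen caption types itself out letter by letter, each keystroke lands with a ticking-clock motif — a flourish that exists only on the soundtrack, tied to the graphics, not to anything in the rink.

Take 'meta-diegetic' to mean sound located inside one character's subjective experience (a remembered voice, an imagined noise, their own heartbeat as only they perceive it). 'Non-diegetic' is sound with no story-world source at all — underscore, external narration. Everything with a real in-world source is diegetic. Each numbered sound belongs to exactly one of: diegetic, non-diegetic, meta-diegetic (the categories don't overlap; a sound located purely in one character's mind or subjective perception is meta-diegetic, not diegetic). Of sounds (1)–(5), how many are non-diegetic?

2

(1) the sound comes from a dog physically present in the location → diegetic.
(2) it lives in Ingrid's subjectivity, not in the rink → meta-diegetic.
(3) it's the actual ambient sound of the location → diegetic.
(4) score with no on-screen or off-screen source; it exists for the audience alone → non-diegetic.
(5) is non-diegetic: sound married to a title/caption — outside the diegesis by definition.
Non-diegetic: (4), (5) — that's 2.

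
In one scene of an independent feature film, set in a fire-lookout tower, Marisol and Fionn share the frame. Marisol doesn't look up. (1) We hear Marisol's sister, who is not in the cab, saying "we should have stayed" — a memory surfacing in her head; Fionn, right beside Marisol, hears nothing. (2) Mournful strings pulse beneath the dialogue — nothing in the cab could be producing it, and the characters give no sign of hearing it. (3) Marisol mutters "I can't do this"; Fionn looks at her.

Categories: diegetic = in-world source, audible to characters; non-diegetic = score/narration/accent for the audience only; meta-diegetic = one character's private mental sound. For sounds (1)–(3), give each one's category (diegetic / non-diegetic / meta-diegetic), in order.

(1) a remembered line, private to Marisol — not present in the room, not audible to Fionn → meta-diegetic.
(2) is non-diegetic: it has no source in the story world and no character can hear it — it's underscore.
(3) on-screen dialogue — Marisol speaks and Fionn is there to hear → diegetic.

meta-diegetic, non-diegetic, diegetic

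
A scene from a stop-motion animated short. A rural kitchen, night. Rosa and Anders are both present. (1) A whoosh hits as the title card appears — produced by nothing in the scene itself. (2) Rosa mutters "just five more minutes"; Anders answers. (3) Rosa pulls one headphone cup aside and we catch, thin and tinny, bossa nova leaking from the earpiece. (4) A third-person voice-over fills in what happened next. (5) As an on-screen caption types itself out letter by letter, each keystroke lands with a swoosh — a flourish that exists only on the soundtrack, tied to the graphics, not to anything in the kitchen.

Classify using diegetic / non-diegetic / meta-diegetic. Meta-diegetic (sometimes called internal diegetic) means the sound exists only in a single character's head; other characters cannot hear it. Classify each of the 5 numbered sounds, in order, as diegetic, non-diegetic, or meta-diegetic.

Sound (1): an editorial stinger — it belongs to the cut, not the story world, so non-diegetic.
Sound (2): Rosa is a character speaking aloud in the scene, so diegetic.
Sound (3): it's leaking from a physical pair of headphones in the scene, so diegetic.
(4) is non-diegetic: commentary laid over the scene from outside the fiction.
Sound (5): the caption isn't part of the story world, so neither is the sound tied to it, so non-diegetic.

non-diegetic, diegetic, diegetic, non-diegetic, non-diegetic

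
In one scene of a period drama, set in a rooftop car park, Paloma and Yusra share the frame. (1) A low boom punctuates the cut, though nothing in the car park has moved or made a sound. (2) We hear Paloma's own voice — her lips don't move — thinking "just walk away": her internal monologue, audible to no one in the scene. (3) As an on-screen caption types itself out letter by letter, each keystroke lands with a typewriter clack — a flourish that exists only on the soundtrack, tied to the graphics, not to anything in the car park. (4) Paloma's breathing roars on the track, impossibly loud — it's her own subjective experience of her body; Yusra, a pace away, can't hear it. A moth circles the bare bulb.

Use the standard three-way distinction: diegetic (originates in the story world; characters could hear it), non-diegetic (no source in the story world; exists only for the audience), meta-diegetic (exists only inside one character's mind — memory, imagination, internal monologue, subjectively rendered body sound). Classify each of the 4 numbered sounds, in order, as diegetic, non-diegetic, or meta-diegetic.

non-diegetic, meta-diegetic, non-diegetic, meta-diegetic

Sound (1): nothing in the scene produces it; it's an accent added for the audience, so non-diegetic.
(2) internal monologue — inside Paloma's mind, not spoken into the scene → meta-diegetic.
(3) is non-diegetic: it accompanies on-screen graphics, not anything inside the story world.
(4) point-of-audition from inside Paloma's body; not a sound in the room → meta-diegetic.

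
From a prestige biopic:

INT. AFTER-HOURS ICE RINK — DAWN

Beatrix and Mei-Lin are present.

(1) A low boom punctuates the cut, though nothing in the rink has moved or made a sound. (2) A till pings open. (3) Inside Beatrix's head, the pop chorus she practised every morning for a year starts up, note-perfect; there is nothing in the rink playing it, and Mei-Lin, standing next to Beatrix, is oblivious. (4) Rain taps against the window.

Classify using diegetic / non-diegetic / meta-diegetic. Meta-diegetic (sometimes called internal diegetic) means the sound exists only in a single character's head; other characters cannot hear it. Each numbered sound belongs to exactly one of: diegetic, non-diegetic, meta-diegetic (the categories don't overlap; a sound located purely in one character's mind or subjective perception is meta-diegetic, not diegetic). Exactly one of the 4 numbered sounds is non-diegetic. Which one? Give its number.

1

(1) an editorial stinger — it belongs to the cut, not the story world → non-diegetic.
(2) the sound comes from a till physically present in the location → diegetic.
Sound (3): remembered music, private to Beatrix — Mei-Lin is oblivious because it isn't in the room, so meta-diegetic.
Sound (4): ambient/room sound belonging to the story's physical space, so diegetic.
Only (1) is non-diegetic.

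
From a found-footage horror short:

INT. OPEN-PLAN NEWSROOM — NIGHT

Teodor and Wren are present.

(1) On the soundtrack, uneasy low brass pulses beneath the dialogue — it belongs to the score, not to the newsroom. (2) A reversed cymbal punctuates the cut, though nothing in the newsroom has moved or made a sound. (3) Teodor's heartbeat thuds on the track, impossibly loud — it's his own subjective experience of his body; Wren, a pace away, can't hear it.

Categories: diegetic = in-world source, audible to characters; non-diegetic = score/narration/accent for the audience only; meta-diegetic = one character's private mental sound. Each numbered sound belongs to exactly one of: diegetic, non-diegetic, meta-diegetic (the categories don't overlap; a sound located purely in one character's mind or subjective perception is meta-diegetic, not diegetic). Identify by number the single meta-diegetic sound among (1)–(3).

(1) it has no source in the story world and no character can hear it — it's underscore → non-diegetic.
(2) it's a sound-design accent with no in-world source; no one in the scene can hear it → non-diegetic.
Sound (3): a subjective body sound — Teodor's private perception, inaudible to Wren, so meta-diegetic.
Only (3) is meta-diegetic.

3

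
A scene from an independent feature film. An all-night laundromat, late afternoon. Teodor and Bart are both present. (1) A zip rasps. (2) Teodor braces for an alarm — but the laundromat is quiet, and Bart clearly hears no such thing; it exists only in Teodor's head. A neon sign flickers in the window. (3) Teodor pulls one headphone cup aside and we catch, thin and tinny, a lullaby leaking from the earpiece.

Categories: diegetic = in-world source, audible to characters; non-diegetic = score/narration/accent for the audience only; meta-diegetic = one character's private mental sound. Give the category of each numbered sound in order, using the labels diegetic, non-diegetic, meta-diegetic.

diegetic, meta-diegetic, diegetic

(1) is diegetic: an in-world source (a zip); characters could hear it.
(2) is meta-diegetic: Teodor alone 'hears' it — an imagined sound, not present in the space.
(3) the earpiece is a real device on Teodor's head — source music → diegetic.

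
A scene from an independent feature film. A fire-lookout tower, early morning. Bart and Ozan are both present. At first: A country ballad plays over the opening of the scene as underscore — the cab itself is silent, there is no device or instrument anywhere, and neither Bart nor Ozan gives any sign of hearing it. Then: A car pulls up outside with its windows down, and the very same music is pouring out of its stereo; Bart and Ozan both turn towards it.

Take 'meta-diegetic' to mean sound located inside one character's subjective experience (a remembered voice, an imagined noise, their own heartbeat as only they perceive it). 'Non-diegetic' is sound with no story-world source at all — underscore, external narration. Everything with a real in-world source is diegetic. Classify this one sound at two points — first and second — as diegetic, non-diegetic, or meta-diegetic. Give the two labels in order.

non-diegetic, diegetic

First: no in-world source exists and no character can hear it — underscore → non-diegetic.
Second: the car stereo is now a real source in the story world and the characters hear it → diegetic.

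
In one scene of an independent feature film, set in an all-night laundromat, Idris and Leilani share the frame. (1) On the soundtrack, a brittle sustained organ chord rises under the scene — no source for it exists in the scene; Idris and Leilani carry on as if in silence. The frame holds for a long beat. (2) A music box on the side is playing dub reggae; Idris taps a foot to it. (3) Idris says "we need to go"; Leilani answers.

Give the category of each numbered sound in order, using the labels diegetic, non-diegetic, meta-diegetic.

(1) is non-diegetic: score with no on-screen or off-screen source; it exists for the audience alone.
(2) is diegetic: the music comes from an on-screen device that Idris responds to.
(3) is diegetic: spoken by a character present in the story world.

non-diegetic, diegetic, diegetic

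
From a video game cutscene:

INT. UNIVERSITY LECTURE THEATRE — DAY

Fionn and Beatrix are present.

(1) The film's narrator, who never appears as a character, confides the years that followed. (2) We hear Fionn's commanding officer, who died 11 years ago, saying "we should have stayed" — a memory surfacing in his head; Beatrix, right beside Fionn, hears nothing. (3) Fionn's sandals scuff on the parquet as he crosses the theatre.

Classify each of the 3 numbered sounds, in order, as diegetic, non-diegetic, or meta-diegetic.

non-diegetic, meta-diegetic, diegetic

(1) is non-diegetic: external voice-over — not a character, not heard by anyone in the scene.
(2) is meta-diegetic: it's Fionn's recollection rendered as sound; the other character can't hear it.
(3) Fionn's footsteps are produced in the story world → diegetic.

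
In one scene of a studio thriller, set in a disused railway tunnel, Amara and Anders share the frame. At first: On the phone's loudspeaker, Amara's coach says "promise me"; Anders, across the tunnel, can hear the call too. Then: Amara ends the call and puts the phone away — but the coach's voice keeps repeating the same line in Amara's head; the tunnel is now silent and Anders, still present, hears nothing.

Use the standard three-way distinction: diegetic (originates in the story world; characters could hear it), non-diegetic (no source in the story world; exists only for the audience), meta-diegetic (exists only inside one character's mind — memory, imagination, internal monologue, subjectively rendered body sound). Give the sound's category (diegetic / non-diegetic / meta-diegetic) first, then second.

diegetic, meta-diegetic

First: the loudspeaker is an in-world source; both Amara and Anders hear the call → diegetic.
Second: with the phone off, the voice continues only as Amara's private mental replay — Anders can't hear it → meta-diegetic.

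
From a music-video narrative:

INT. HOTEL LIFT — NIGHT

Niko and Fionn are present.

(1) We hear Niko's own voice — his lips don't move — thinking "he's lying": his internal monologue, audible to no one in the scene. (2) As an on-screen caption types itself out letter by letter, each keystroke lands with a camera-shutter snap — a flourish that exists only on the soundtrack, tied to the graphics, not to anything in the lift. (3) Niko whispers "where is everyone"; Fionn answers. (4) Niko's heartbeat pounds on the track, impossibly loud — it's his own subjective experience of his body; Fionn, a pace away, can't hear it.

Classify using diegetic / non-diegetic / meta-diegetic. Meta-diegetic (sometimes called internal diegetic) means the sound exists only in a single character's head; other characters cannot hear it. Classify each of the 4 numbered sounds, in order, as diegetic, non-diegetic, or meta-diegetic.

meta-diegetic, non-diegetic, diegetic, meta-diegetic

(1) is meta-diegetic: Niko's thought-voice: a private mental sound no other character can hear.
Sound (2): the caption isn't part of the story world, so neither is the sound tied to it, so non-diegetic.
(3) on-screen dialogue — Niko speaks and Fionn is there to hear → diegetic.
Sound (4): it's Niko's internal bodily sensation rendered as sound; only Niko 'hears' it, so meta-diegetic.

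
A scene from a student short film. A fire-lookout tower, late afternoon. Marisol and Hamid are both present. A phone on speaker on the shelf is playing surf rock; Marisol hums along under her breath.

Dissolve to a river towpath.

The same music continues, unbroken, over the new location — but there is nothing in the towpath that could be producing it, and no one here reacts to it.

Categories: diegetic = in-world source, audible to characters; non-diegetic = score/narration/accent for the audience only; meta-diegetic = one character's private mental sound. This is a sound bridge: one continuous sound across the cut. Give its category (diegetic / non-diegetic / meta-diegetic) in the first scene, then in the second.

diegetic, non-diegetic

Scene one: a phone on speaker is an on-screen source and Marisol reacts to it → diegetic.
Scene two: there is no source in the towpath and no one hears it — it's now underscore → non-diegetic.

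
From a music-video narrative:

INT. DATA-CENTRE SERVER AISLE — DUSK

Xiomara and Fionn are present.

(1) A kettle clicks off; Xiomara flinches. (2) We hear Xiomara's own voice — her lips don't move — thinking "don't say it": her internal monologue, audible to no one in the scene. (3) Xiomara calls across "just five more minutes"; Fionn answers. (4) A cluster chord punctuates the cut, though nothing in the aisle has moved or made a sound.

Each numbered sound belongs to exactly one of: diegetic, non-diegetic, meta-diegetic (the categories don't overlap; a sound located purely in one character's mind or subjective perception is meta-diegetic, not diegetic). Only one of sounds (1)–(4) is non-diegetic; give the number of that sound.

4

(1) the sound comes from a kettle physically present in the location → diegetic.
(2) internal monologue — inside Xiomara's mind, not spoken into the scene → meta-diegetic.
(3) spoken by a character present in the story world → diegetic.
Sound (4): an editorial stinger — it belongs to the cut, not the story world, so non-diegetic.
Only (4) is non-diegetic.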